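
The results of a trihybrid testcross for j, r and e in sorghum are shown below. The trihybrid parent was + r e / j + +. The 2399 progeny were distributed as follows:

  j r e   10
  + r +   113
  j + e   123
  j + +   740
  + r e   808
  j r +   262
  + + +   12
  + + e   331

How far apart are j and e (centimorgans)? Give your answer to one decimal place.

10.8 centimorgans

The two rarest classes, j r e and + + +, are the double crossovers. Comparing them with the parentals, only the j allele has switched, so j is the middle locus and the order is e – j – r.
Crossovers in the e–j interval produce the single-crossover classes + r + and j + e (113 + 123 = 236) plus the double crossovers (22).
RF(e–j) = (236 + 22) / 2399 = 258/2399 = 0.1075 → 10.8 centimorgans.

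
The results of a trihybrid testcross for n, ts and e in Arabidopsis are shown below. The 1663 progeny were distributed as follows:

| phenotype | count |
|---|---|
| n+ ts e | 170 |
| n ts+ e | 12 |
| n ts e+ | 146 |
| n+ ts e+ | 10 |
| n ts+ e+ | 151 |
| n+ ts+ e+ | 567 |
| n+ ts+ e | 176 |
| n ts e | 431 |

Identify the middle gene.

ts

The two most frequent reciprocal classes, n ts e and n+ ts+ e+, are the parental types, so the F1 was n ts e / n+ ts+ e+.
The two rarest classes, n ts+ e and n+ ts e+, are the double crossovers. Comparing them with the parentals, only the ts allele has switched, so ts is the middle locus and the order is e – ts – n.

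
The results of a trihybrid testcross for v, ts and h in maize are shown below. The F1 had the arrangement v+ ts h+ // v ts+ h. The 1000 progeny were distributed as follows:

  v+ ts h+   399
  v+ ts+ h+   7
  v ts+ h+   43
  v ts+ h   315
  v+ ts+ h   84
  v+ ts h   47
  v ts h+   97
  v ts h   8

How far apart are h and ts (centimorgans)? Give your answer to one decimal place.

10.5 centimorgans

The two rarest classes, v+ ts+ h+ and v ts h, are the double crossovers. Comparing them with the parentals, only the ts allele has switched, so ts is the middle locus and the order is h – ts – v.
Crossovers in the h–ts interval produce the single-crossover classes v+ ts h and v ts+ h+ (47 + 43 = 90) plus the double crossovers (15).
RF(h–ts) = (90 + 15) / 1000 = 105/1000 = 0.1050 → 10.5 centimorgans.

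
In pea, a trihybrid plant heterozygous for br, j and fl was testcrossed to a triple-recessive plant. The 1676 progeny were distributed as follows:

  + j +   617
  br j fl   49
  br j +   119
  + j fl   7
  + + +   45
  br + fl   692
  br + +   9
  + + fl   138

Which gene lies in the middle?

The two most frequent reciprocal classes, br + fl and + j +, are the parental types, so the F1 was br + fl / + j +.
The two rarest classes, br + + and + j fl, are the double crossovers. Comparing them with the parentals, only the fl allele has switched, so fl is the middle locus and the order is j – fl – br.

fl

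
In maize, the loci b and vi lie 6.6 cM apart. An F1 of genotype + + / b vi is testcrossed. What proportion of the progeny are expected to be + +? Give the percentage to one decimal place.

A map distance of 6.6 cM corresponds to a recombination frequency of 0.066.
The F1 is + + / b vi, so + + is a parental gamete class with expected frequency (1 − r)/2 = 0.934/2 = 0.4670.
That is 0.4670 = 46.7% of the progeny.

46.7%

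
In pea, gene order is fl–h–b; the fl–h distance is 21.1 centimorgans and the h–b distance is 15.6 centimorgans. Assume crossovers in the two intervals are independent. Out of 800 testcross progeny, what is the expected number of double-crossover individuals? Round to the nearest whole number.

26

Map distances give recombination frequencies of 0.211 and 0.156 for the two intervals.
With no interference, expected double-crossover frequency = 0.211 × 0.156 = 0.03292.
Expected number = 0.03292 × 800 = 26.33 ≈ 26.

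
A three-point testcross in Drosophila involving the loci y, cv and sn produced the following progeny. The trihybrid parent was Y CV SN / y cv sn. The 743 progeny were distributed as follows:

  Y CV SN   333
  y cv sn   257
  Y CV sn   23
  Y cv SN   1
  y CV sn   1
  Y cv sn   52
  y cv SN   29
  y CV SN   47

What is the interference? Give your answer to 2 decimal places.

The two rarest classes, Y cv SN and y CV sn, are the double crossovers. Comparing them with the parentals, only the cv allele has switched, so cv is the middle locus and the order is y – cv – sn.
y–cv: (99 + 2)/743 = 0.1359; cv–sn: (52 + 2)/743 = 0.0727.
Expected DCO frequency = 0.1359 × 0.0727 ≈ 0.00988; observed = 2/743 ≈ 0.00269.
Coefficient of coincidence = 0.00269/0.00988 ≈ 0.27; interference = 1 − 0.27 = 0.73.

0.73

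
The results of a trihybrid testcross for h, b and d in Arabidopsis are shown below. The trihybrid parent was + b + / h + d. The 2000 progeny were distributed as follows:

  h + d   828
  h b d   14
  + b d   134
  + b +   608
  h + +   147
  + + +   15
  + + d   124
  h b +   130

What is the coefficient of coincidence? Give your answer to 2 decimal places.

The two rarest classes, + + + and h b d, are the double crossovers. Comparing them with the parentals, only the b allele has switched, so b is the middle locus and the order is h – b – d.
h–b: (254 + 29)/2000 = 0.1415; b–d: (281 + 29)/2000 = 0.1550.
Expected DCO frequency = 0.1415 × 0.1550 ≈ 0.02193; observed = 29/2000 ≈ 0.01450.
Coefficient of coincidence = 0.01450/0.02193 ≈ 0.66.

0.66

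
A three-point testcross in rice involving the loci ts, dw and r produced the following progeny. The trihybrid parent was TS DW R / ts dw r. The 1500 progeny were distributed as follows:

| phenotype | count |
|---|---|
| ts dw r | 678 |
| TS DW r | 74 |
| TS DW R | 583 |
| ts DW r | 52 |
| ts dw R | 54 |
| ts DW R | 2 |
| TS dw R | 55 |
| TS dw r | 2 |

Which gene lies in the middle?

The two rarest classes, ts DW R and TS dw r, are the double crossovers. Comparing them with the parentals, only the ts allele has switched, so ts is the middle locus and the order is dw – ts – r.

ts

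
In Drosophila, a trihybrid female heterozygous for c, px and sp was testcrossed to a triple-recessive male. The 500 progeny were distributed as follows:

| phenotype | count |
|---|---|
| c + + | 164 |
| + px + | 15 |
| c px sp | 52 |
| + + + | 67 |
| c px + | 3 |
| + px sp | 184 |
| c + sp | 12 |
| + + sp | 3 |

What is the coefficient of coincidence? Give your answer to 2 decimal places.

The two most frequent reciprocal classes, + px sp and c + +, are the parental types, so the F1 was + px sp / c + +.
The two rarest classes, + + sp and c px +, are the double crossovers. Comparing them with the parentals, only the px allele has switched, so px is the middle locus and the order is c – px – sp.
c–px: (119 + 6)/500 = 0.2500; px–sp: (27 + 6)/500 = 0.0660.
Expected DCO frequency = 0.2500 × 0.0660 ≈ 0.01650; observed = 6/500 ≈ 0.01200.
Coefficient of coincidence = 0.01200/0.01650 ≈ 0.73.

0.73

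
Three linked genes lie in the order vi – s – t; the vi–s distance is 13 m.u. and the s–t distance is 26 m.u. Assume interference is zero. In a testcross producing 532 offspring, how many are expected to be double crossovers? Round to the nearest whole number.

Map distances give recombination frequencies of 0.130 and 0.260 for the two intervals.
With no interference, expected double-crossover frequency = 0.130 × 0.260 = 0.03380.
Expected number = 0.03380 × 532 = 17.98 ≈ 18.

18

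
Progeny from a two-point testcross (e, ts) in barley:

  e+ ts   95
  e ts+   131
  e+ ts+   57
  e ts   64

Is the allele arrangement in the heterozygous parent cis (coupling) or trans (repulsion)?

The two most frequent classes are e+ ts (95) and e ts+ (131); these are the parental (non-recombinant) types.
So the F1 carried e+ ts on one chromosome and e ts+ on the other — the recessive alleles are on opposite chromosomes (trans / repulsion).

trans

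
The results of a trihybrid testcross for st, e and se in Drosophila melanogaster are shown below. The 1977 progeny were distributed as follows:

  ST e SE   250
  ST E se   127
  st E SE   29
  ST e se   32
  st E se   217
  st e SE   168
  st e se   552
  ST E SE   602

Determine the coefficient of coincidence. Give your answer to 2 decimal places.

0.64

The two most frequent reciprocal classes, st e se and ST E SE, are the parental types, so the F1 was st e se / ST E SE.
The two rarest classes, ST e se and st E SE, are the double crossovers. Comparing them with the parentals, only the st allele has switched, so st is the middle locus and the order is e – st – se.
e–st: (467 + 61)/1977 = 0.2671; st–se: (295 + 61)/1977 = 0.1801.
Expected DCO frequency = 0.2671 × 0.1801 ≈ 0.04810; observed = 61/1977 ≈ 0.03085.
Coefficient of coincidence = 0.03085/0.04810 ≈ 0.64.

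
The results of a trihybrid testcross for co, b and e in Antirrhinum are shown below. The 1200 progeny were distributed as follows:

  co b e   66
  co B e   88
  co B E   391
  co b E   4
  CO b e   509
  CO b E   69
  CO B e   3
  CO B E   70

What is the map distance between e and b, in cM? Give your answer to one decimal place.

The two most frequent reciprocal classes, CO b e and co B E, are the parental types, so the F1 was CO b e / co B E.
The two rarest classes, CO B e and co b E, are the double crossovers. Comparing them with the parentals, only the b allele has switched, so b is the middle locus and the order is co – b – e.
Crossovers in the b–e interval produce the single-crossover classes CO b E and co B e (69 + 88 = 157) plus the double crossovers (7).
RF(b–e) = (157 + 7) / 1200 = 164/1200 = 0.1367 → 13.7 cM.

13.7 cM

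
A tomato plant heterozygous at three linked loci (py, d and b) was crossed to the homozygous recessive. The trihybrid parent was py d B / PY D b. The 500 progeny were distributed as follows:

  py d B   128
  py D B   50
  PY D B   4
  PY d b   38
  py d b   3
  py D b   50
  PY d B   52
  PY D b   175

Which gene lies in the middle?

The two rarest classes, py d b and PY D B, are the double crossovers. Comparing them with the parentals, only the b allele has switched, so b is the middle locus and the order is d – b – py.

b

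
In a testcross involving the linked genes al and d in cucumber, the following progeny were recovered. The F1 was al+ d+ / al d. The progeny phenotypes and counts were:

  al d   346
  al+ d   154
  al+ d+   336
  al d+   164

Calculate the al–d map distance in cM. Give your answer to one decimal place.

31.8 cM

The recombinant classes are al+ d and al d+: 154 + 164 = 318.
Recombination frequency = 318/1000 = 0.3180 ≈ 31.8%, i.e. 31.8 cM.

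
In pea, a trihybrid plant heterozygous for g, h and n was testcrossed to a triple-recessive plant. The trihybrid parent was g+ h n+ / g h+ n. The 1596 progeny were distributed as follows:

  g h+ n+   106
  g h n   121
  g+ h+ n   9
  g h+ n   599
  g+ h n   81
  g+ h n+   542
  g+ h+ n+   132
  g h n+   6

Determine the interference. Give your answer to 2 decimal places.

0.56

The two rarest classes, g h n+ and g+ h+ n, are the double crossovers. Comparing them with the parentals, only the g allele has switched, so g is the middle locus and the order is h – g – n.
h–g: (253 + 15)/1596 = 0.1679; g–n: (187 + 15)/1596 = 0.1266.
Expected DCO frequency = 0.1679 × 0.1266 ≈ 0.02126; observed = 15/1596 ≈ 0.00940.
Coefficient of coincidence = 0.00940/0.02126 ≈ 0.44; interference = 1 − 0.44 = 0.56.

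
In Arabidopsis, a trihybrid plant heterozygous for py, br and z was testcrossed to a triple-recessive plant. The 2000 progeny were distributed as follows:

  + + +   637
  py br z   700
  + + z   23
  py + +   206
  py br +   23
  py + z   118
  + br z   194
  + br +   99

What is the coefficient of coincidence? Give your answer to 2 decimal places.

0.78

The two most frequent reciprocal classes, + + + and py br z, are the parental types, so the F1 was + + + / py br z.
The two rarest classes, + + z and py br +, are the double crossovers. Comparing them with the parentals, only the z allele has switched, so z is the middle locus and the order is py – z – br.
py–z: (400 + 46)/2000 = 0.2230; z–br: (217 + 46)/2000 = 0.1315.
Expected DCO frequency = 0.2230 × 0.1315 ≈ 0.02932; observed = 46/2000 ≈ 0.02300.
Coefficient of coincidence = 0.02300/0.02932 ≈ 0.78.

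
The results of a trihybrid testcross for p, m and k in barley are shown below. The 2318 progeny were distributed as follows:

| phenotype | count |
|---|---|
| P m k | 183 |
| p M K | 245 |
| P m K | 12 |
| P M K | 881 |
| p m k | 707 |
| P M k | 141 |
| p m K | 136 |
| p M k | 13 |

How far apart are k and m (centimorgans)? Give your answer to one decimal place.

13.0 centimorgans

The two most frequent reciprocal classes, p m k and P M K, are the parental types, so the F1 was p m k / P M K.
The two rarest classes, p M k and P m K, are the double crossovers. Comparing them with the parentals, only the m allele has switched, so m is the middle locus and the order is k – m – p.
Crossovers in the k–m interval produce the single-crossover classes p m K and P M k (136 + 141 = 277) plus the double crossovers (25).
RF(k–m) = (277 + 25) / 2318 = 302/2318 = 0.1303 → 13.0 centimorgans.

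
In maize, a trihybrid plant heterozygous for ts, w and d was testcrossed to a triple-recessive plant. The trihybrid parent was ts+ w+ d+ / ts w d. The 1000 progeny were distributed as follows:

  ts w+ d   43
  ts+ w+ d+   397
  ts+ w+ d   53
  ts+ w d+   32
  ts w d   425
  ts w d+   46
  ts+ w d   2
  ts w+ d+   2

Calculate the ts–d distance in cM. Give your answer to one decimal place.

The two rarest classes, ts w+ d+ and ts+ w d, are the double crossovers. Comparing them with the parentals, only the ts allele has switched, so ts is the middle locus and the order is d – ts – w.
Crossovers in the d–ts interval produce the single-crossover classes ts+ w+ d and ts w d+ (53 + 46 = 99) plus the double crossovers (4).
RF(d–ts) = (99 + 4) / 1000 = 103/1000 = 0.1030 → 10.3 cM.

10.3 cM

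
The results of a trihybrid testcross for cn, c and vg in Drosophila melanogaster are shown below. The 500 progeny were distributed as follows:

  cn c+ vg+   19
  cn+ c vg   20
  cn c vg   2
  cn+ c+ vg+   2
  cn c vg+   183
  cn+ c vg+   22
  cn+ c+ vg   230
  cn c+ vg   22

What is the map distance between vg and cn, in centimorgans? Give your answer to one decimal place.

9.6 centimorgans

The two most frequent reciprocal classes, cn+ c+ vg and cn c vg+, are the parental types, so the F1 was cn+ c+ vg / cn c vg+.
The two rarest classes, cn+ c+ vg+ and cn c vg, are the double crossovers. Comparing them with the parentals, only the vg allele has switched, so vg is the middle locus and the order is c – vg – cn.
Crossovers in the vg–cn interval produce the single-crossover classes cn c+ vg and cn+ c vg+ (22 + 22 = 44) plus the double crossovers (4).
RF(vg–cn) = (44 + 4) / 500 = 48/500 = 0.0960 → 9.6 centimorgans.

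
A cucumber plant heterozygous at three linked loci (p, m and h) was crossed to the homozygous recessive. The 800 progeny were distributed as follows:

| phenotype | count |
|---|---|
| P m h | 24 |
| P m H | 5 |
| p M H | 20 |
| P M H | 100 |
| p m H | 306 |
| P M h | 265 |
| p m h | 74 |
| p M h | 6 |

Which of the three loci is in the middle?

p

The two most frequent reciprocal classes, P M h and p m H, are the parental types, so the F1 was P M h / p m H.
The two rarest classes, p M h and P m H, are the double crossovers. Comparing them with the parentals, only the p allele has switched, so p is the middle locus and the order is m – p – h.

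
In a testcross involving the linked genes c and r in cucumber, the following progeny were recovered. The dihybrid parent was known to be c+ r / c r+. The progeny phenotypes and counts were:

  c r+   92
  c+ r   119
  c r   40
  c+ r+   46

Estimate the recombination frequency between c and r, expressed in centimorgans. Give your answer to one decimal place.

29.0 centimorgans

The recombinant classes are c+ r+ and c r: 46 + 40 = 86.
Recombination frequency = 86/297 = 0.2896 ≈ 29.0%, i.e. 29.0 centimorgans.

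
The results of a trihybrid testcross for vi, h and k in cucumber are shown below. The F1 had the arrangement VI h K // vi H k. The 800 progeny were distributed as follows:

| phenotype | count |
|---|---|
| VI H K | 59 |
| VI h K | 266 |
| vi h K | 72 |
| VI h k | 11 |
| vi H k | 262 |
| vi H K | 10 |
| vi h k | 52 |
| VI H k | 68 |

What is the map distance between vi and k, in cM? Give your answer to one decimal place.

The two rarest classes, VI h k and vi H K, are the double crossovers. Comparing them with the parentals, only the k allele has switched, so k is the middle locus and the order is vi – k – h.
Crossovers in the vi–k interval produce the single-crossover classes vi h K and VI H k (72 + 68 = 140) plus the double crossovers (21).
RF(vi–k) = (140 + 21) / 800 = 161/800 = 0.2013 → 20.1 cM.

20.1 cM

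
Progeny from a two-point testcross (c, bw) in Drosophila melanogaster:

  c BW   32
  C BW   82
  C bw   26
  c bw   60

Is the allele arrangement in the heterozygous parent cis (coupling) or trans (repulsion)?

cis

The two most frequent classes are C BW (82) and c bw (60); these are the parental (non-recombinant) types.
So the F1 carried C BW on one chromosome and c bw on the other — the recessive alleles are on the same chromosome (cis / coupling).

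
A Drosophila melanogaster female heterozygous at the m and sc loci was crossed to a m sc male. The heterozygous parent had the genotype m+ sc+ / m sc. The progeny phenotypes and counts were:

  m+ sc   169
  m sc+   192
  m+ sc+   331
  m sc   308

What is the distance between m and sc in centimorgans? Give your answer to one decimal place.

36.1 centimorgans

The recombinant classes are m+ sc and m sc+: 169 + 192 = 361.
Recombination frequency = 361/1000 = 0.3610 ≈ 36.1%, i.e. 36.1 centimorgans.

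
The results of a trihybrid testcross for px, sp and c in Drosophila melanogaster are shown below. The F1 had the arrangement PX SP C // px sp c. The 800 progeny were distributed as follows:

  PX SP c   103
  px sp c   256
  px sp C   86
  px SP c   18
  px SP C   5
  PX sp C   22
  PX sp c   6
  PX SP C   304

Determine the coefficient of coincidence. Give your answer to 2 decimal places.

0.86

The two rarest classes, px SP C and PX sp c, are the double crossovers. Comparing them with the parentals, only the px allele has switched, so px is the middle locus and the order is c – px – sp.
c–px: (189 + 11)/800 = 0.2500; px–sp: (40 + 11)/800 = 0.0638.
Expected DCO frequency = 0.2500 × 0.0638 ≈ 0.01595; observed = 11/800 ≈ 0.01375.
Coefficient of coincidence = 0.01375/0.01595 ≈ 0.86.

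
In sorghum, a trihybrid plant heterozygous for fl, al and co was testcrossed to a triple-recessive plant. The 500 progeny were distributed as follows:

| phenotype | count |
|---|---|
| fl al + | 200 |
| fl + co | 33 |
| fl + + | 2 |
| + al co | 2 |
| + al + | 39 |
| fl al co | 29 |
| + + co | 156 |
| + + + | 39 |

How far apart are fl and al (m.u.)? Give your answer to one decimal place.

The two most frequent reciprocal classes, fl al + and + + co, are the parental types, so the F1 was fl al + / + + co.
The two rarest classes, fl + + and + al co, are the double crossovers. Comparing them with the parentals, only the al allele has switched, so al is the middle locus and the order is fl – al – co.
Crossovers in the fl–al interval produce the single-crossover classes + al + and fl + co (39 + 33 = 72) plus the double crossovers (4).
RF(fl–al) = (72 + 4) / 500 = 76/500 = 0.1520 → 15.2 m.u.

15.2 m.u.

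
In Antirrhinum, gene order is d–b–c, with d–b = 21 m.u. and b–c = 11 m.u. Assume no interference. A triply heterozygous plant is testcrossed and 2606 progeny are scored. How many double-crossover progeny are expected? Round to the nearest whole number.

Map distances give recombination frequencies of 0.210 and 0.110 for the two intervals.
With no interference, expected double-crossover frequency = 0.210 × 0.110 = 0.02310.
Expected number = 0.02310 × 2606 = 60.20 ≈ 60.

60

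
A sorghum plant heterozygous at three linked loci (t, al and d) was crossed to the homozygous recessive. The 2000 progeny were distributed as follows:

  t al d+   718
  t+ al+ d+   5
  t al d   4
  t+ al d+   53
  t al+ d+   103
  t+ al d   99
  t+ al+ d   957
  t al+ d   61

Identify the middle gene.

The two most frequent reciprocal classes, t al d+ and t+ al+ d, are the parental types, so the F1 was t al d+ / t+ al+ d.
The two rarest classes, t al d and t+ al+ d+, are the double crossovers. Comparing them with the parentals, only the d allele has switched, so d is the middle locus and the order is al – d – t.

d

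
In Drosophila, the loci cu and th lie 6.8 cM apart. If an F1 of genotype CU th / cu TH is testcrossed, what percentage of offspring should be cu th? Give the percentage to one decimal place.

3.4%

A map distance of 6.8 cM corresponds to a recombination frequency of 0.068.
The F1 is CU th / cu TH, so cu th is a recombinant gamete class with expected frequency r/2 = 0.068/2 = 0.0340.
That is 0.0340 = 3.4% of the progeny.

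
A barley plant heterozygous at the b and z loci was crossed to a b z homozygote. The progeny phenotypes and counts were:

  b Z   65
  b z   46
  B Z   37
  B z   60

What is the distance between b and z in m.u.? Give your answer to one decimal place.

The two most frequent classes, B z (60) and b Z (65), are the parental types, so the F1 was B z / b Z.
The recombinant classes are B Z and b z: 37 + 46 = 83.
Recombination frequency = 83/208 = 0.3990 ≈ 39.9%, i.e. 39.9 m.u.

39.9 m.u.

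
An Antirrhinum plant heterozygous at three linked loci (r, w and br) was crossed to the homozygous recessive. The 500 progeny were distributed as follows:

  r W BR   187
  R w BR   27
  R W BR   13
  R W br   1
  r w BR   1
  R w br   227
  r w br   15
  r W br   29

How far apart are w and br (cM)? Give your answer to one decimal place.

The two most frequent reciprocal classes, R w br and r W BR, are the parental types, so the F1 was R w br / r W BR.
The two rarest classes, R W br and r w BR, are the double crossovers. Comparing them with the parentals, only the w allele has switched, so w is the middle locus and the order is br – w – r.
Crossovers in the br–w interval produce the single-crossover classes R w BR and r W br (27 + 29 = 56) plus the double crossovers (2).
RF(br–w) = (56 + 2) / 500 = 58/500 = 0.1160 → 11.6 cM.

11.6 cM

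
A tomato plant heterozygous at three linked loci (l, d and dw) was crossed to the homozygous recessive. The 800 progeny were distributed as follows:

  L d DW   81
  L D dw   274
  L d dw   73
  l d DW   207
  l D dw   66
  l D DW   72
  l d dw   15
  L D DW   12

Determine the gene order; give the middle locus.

dw

The two most frequent reciprocal classes, L D dw and l d DW, are the parental types, so the F1 was L D dw / l d DW.
The two rarest classes, L D DW and l d dw, are the double crossovers. Comparing them with the parentals, only the dw allele has switched, so dw is the middle locus and the order is l – dw – d.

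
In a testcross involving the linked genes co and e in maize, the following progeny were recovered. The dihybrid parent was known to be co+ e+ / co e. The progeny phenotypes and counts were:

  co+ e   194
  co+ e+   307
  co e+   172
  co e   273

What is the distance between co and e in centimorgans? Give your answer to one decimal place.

38.7 centimorgans

The recombinant classes are co+ e and co e+: 194 + 172 = 366.
Recombination frequency = 366/946 = 0.3869 ≈ 38.7%, i.e. 38.7 centimorgans.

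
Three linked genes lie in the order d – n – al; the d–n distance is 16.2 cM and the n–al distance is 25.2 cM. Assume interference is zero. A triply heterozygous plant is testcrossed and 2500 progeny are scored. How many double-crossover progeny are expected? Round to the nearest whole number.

Map distances give recombination frequencies of 0.162 and 0.252 for the two intervals.
With no interference, expected double-crossover frequency = 0.162 × 0.252 = 0.04082.
Expected number = 0.04082 × 2500 = 102.06 ≈ 102.

102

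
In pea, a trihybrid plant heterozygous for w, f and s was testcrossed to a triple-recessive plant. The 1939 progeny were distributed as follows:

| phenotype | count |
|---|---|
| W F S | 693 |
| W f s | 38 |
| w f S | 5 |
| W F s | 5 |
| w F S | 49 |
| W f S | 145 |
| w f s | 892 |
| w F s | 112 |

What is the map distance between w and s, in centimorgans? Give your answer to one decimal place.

5.0 centimorgans

The two most frequent reciprocal classes, W F S and w f s, are the parental types, so the F1 was W F S / w f s.
The two rarest classes, W F s and w f S, are the double crossovers. Comparing them with the parentals, only the s allele has switched, so s is the middle locus and the order is w – s – f.
Crossovers in the w–s interval produce the single-crossover classes w F S and W f s (49 + 38 = 87) plus the double crossovers (10).
RF(w–s) = (87 + 10) / 1939 = 97/1939 = 0.0500 → 5.0 centimorgans.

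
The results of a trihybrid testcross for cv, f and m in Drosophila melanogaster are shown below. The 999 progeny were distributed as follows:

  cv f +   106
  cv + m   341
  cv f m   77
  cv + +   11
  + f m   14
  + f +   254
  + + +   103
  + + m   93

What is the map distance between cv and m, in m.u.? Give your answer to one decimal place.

22.4 m.u.

The two most frequent reciprocal classes, cv + m and + f +, are the parental types, so the F1 was cv + m / + f +.
The two rarest classes, cv + + and + f m, are the double crossovers. Comparing them with the parentals, only the m allele has switched, so m is the middle locus and the order is cv – m – f.
Crossovers in the cv–m interval produce the single-crossover classes + + m and cv f + (93 + 106 = 199) plus the double crossovers (25).
RF(cv–m) = (199 + 25) / 999 = 224/999 = 0.2242 → 22.4 m.u.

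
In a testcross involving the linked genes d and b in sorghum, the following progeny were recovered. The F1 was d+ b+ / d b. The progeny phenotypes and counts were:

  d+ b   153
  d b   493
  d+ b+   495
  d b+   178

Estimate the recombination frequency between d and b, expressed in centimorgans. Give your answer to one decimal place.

The recombinant classes are d+ b and d b+: 153 + 178 = 331.
Recombination frequency = 331/1319 = 0.2509 ≈ 25.1%, i.e. 25.1 centimorgans.

25.1 centimorgans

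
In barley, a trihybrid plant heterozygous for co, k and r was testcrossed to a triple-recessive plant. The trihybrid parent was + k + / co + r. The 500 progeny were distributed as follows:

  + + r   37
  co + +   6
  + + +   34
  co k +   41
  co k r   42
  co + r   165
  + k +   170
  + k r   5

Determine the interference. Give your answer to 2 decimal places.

The two rarest classes, + k r and co + +, are the double crossovers. Comparing them with the parentals, only the r allele has switched, so r is the middle locus and the order is k – r – co.
k–r: (76 + 11)/500 = 0.1740; r–co: (78 + 11)/500 = 0.1780.
Expected DCO frequency = 0.1740 × 0.1780 ≈ 0.03097; observed = 11/500 ≈ 0.02200.
Coefficient of coincidence = 0.02200/0.03097 ≈ 0.71; interference = 1 − 0.71 = 0.29.

0.29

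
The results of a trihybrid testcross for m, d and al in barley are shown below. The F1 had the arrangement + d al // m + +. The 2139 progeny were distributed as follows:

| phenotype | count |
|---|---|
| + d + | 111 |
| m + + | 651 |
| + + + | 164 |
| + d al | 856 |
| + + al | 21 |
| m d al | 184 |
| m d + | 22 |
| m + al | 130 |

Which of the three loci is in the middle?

The two rarest classes, + + al and m d +, are the double crossovers. Comparing them with the parentals, only the d allele has switched, so d is the middle locus and the order is al – d – m.

d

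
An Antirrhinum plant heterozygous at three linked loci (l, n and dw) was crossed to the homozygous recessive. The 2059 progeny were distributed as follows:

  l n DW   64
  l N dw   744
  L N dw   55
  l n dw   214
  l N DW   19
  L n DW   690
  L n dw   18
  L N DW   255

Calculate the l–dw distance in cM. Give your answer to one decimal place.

The two most frequent reciprocal classes, L n DW and l N dw, are the parental types, so the F1 was L n DW / l N dw.
The two rarest classes, L n dw and l N DW, are the double crossovers. Comparing them with the parentals, only the dw allele has switched, so dw is the middle locus and the order is l – dw – n.
Crossovers in the l–dw interval produce the single-crossover classes l n DW and L N dw (64 + 55 = 119) plus the double crossovers (37).
RF(l–dw) = (119 + 37) / 2059 = 156/2059 = 0.0758 → 7.6 cM.

7.6 cM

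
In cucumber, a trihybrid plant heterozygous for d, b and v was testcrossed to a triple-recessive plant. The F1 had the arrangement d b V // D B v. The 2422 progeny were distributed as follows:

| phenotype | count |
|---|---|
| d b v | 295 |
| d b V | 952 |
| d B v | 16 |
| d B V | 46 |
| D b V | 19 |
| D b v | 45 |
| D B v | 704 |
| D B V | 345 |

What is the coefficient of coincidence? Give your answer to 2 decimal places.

1.00

The two rarest classes, D b V and d B v, are the double crossovers. Comparing them with the parentals, only the d allele has switched, so d is the middle locus and the order is b – d – v.
b–d: (91 + 35)/2422 = 0.0520; d–v: (640 + 35)/2422 = 0.2787.
Expected DCO frequency = 0.0520 × 0.2787 ≈ 0.01449; observed = 35/2422 ≈ 0.01445.
Coefficient of coincidence = 0.01445/0.01449 ≈ 1.00.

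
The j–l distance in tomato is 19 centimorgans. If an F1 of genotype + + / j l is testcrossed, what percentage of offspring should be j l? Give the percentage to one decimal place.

A map distance of 19 centimorgans corresponds to a recombination frequency of 0.190.
The F1 is + + / j l, so j l is a parental gamete class with expected frequency (1 − r)/2 = 0.810/2 = 0.4050.
That is 0.4050 = 40.5% of the progeny.

40.5%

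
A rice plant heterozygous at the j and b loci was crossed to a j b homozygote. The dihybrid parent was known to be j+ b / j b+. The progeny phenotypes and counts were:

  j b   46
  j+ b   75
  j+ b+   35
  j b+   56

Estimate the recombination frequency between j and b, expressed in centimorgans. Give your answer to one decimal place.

38.2 centimorgans

The recombinant classes are j+ b+ and j b: 35 + 46 = 81.
Recombination frequency = 81/212 = 0.3821 ≈ 38.2%, i.e. 38.2 centimorgans.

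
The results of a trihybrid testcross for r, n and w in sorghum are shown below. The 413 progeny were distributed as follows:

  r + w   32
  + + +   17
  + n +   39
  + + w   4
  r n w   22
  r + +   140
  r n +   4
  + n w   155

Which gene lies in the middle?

The two most frequent reciprocal classes, r + + and + n w, are the parental types, so the F1 was r + + / + n w.
The two rarest classes, r n + and + + w, are the double crossovers. Comparing them with the parentals, only the n allele has switched, so n is the middle locus and the order is r – n – w.

n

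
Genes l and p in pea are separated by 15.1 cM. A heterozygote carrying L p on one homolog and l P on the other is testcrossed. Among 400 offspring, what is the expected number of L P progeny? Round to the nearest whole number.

A map distance of 15.1 cM corresponds to a recombination frequency of 0.151.
The F1 is L p / l P, so L P is a recombinant gamete class with expected frequency r/2 = 0.151/2 = 0.0755.
Expected number = 0.0755 × 400 = 30.20 ≈ 30.

30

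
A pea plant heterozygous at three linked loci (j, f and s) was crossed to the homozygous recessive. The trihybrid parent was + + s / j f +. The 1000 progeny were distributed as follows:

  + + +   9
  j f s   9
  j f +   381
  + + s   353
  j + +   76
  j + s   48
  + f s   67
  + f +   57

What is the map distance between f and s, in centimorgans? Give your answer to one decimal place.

The two rarest classes, + + + and j f s, are the double crossovers. Comparing them with the parentals, only the s allele has switched, so s is the middle locus and the order is j – s – f.
Crossovers in the s–f interval produce the single-crossover classes + f s and j + + (67 + 76 = 143) plus the double crossovers (18).
RF(s–f) = (143 + 18) / 1000 = 161/1000 = 0.1610 → 16.1 centimorgans.

16.1 centimorgans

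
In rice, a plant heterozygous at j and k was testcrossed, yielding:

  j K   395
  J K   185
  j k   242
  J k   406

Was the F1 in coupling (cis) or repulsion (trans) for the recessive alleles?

trans

The two most frequent classes are J k (406) and j K (395); these are the parental (non-recombinant) types.
So the F1 carried J k on one chromosome and j K on the other — the recessive alleles are on opposite chromosomes (trans / repulsion).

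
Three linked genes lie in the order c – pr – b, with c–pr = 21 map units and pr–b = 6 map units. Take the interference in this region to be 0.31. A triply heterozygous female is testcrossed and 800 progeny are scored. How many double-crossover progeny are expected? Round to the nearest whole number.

Map distances give recombination frequencies of 0.210 and 0.060 for the two intervals.
With interference 0.31 (so coincidence = 0.69), expected double-crossover frequency = 0.210 × 0.060 × 0.69 = 0.00869.
Expected number = 0.00869 × 800 = 6.96 ≈ 7.

7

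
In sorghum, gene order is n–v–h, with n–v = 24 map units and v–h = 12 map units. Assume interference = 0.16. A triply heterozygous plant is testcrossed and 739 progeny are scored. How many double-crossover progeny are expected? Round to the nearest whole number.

Map distances give recombination frequencies of 0.240 and 0.120 for the two intervals.
With interference 0.16 (so coincidence = 0.84), expected double-crossover frequency = 0.240 × 0.120 × 0.84 = 0.02419.
Expected number = 0.02419 × 739 = 17.88 ≈ 18.

18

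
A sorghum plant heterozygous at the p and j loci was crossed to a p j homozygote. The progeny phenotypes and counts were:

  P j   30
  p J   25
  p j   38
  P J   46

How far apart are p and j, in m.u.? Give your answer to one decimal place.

The two most frequent classes, P J (46) and p j (38), are the parental types, so the F1 was P J / p j.
The recombinant classes are P j and p J: 30 + 25 = 55.
Recombination frequency = 55/139 = 0.3957 ≈ 39.6%, i.e. 39.6 m.u.

39.6 m.u.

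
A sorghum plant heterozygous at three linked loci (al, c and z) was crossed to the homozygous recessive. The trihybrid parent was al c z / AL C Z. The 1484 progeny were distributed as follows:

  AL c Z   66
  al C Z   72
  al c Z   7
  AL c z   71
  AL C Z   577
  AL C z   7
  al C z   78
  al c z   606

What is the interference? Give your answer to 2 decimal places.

The two rarest classes, al c Z and AL C z, are the double crossovers. Comparing them with the parentals, only the z allele has switched, so z is the middle locus and the order is c – z – al.
c–z: (144 + 14)/1484 = 0.1065; z–al: (143 + 14)/1484 = 0.1058.
Expected DCO frequency = 0.1065 × 0.1058 ≈ 0.01127; observed = 14/1484 ≈ 0.00943.
Coefficient of coincidence = 0.00943/0.01127 ≈ 0.84; interference = 1 − 0.84 = 0.16.

0.16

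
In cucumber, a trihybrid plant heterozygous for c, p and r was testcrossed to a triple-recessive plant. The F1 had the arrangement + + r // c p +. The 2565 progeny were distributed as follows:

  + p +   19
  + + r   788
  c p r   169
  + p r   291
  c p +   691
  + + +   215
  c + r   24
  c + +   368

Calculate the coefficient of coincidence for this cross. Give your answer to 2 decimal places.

0.37

The two rarest classes, c + r and + p +, are the double crossovers. Comparing them with the parentals, only the c allele has switched, so c is the middle locus and the order is r – c – p.
r–c: (384 + 43)/2565 = 0.1665; c–p: (659 + 43)/2565 = 0.2737.
Expected DCO frequency = 0.1665 × 0.2737 ≈ 0.04557; observed = 43/2565 ≈ 0.01676.
Coefficient of coincidence = 0.01676/0.04557 ≈ 0.37.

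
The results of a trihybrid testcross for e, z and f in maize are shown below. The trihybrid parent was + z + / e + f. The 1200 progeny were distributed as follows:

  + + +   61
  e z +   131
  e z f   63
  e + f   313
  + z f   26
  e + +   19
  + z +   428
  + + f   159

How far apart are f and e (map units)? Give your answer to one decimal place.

27.9 map units

The two rarest classes, + z f and e + +, are the double crossovers. Comparing them with the parentals, only the f allele has switched, so f is the middle locus and the order is e – f – z.
Crossovers in the e–f interval produce the single-crossover classes e z + and + + f (131 + 159 = 290) plus the double crossovers (45).
RF(e–f) = (290 + 45) / 1200 = 335/1200 = 0.2792 → 27.9 map units.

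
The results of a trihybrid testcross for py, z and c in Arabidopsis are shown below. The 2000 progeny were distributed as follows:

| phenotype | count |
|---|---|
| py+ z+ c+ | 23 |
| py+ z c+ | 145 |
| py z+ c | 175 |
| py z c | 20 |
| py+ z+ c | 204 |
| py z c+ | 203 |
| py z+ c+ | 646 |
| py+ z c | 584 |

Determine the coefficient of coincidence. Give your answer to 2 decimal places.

0.53

The two most frequent reciprocal classes, py+ z c and py z+ c+, are the parental types, so the F1 was py+ z c / py z+ c+.
The two rarest classes, py z c and py+ z+ c+, are the double crossovers. Comparing them with the parentals, only the py allele has switched, so py is the middle locus and the order is z – py – c.
z–py: (407 + 43)/2000 = 0.2250; py–c: (320 + 43)/2000 = 0.1815.
Expected DCO frequency = 0.2250 × 0.1815 ≈ 0.04084; observed = 43/2000 ≈ 0.02150.
Coefficient of coincidence = 0.02150/0.04084 ≈ 0.53.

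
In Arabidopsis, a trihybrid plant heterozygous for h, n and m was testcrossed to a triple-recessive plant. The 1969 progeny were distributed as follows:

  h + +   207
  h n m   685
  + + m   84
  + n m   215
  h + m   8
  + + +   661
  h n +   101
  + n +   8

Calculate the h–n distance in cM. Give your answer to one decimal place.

The two most frequent reciprocal classes, h n m and + + +, are the parental types, so the F1 was h n m / + + +.
The two rarest classes, h + m and + n +, are the double crossovers. Comparing them with the parentals, only the n allele has switched, so n is the middle locus and the order is m – n – h.
Crossovers in the n–h interval produce the single-crossover classes + n m and h + + (215 + 207 = 422) plus the double crossovers (16).
RF(n–h) = (422 + 16) / 1969 = 438/1969 = 0.2224 → 22.2 cM.

22.2 cM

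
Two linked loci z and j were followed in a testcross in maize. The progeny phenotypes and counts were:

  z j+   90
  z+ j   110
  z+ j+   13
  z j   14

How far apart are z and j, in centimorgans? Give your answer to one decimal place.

The two most frequent classes, z+ j (110) and z j+ (90), are the parental types, so the F1 was z+ j / z j+.
The recombinant classes are z+ j+ and z j: 13 + 14 = 27.
Recombination frequency = 27/227 = 0.1189 ≈ 11.9%, i.e. 11.9 centimorgans.

11.9 centimorgans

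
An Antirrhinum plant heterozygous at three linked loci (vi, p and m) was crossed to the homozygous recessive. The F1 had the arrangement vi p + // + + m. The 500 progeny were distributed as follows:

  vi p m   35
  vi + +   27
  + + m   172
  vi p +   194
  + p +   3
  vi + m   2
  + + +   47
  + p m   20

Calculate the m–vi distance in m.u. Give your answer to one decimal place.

17.4 m.u.

The two rarest classes, + p + and vi + m, are the double crossovers. Comparing them with the parentals, only the vi allele has switched, so vi is the middle locus and the order is p – vi – m.
Crossovers in the vi–m interval produce the single-crossover classes vi p m and + + + (35 + 47 = 82) plus the double crossovers (5).
RF(vi–m) = (82 + 5) / 500 = 87/500 = 0.1740 → 17.4 m.u.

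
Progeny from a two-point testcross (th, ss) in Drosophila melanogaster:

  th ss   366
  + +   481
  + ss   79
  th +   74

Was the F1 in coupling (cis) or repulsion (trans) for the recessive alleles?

The two most frequent classes are + + (481) and th ss (366); these are the parental (non-recombinant) types.
So the F1 carried + + on one chromosome and th ss on the other — the recessive alleles are on the same chromosome (cis / coupling).

cis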